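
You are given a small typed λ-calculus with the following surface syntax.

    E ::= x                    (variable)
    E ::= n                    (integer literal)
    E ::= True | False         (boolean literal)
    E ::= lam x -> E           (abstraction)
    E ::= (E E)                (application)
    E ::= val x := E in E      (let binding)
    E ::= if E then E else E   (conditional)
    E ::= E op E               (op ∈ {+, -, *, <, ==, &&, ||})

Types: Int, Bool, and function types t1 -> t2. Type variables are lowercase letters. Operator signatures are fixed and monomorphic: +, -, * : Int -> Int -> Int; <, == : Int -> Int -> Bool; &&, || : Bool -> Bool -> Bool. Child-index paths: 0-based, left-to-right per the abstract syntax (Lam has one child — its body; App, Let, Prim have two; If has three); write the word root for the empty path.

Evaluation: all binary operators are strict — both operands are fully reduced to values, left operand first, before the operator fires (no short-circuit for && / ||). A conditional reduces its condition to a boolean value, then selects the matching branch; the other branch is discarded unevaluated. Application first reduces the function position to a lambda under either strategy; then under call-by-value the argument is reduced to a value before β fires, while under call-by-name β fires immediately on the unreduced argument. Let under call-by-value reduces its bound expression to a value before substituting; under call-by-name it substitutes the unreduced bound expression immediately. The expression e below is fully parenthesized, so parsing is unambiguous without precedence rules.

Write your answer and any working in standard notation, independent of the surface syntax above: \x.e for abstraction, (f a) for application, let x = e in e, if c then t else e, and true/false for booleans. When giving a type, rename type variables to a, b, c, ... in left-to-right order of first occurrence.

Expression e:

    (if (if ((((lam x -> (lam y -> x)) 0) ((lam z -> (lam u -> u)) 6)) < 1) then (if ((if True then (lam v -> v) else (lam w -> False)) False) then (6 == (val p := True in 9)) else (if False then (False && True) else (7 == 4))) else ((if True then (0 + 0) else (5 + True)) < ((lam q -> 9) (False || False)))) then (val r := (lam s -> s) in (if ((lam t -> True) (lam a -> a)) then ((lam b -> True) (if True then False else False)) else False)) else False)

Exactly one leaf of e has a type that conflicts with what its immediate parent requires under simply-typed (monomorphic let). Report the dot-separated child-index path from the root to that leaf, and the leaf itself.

Answer: 0.2.0.2.1 : true

Working:
x : a
\y._ : b -> a
\x._ : a -> b -> a
  unify a -> b -> a ~ Int -> c
  unify a ~ Int
  unify b -> Int ~ c
_ _ : b -> Int
u : e
\u._ : e -> e
\z._ : d -> e -> e
  unify d -> e -> e ~ Int -> f
  unify d ~ Int
  unify e -> e ~ f
_ _ : e -> e
  unify b -> Int ~ (e -> e) -> g
  unify b ~ e -> e
  unify Int ~ g
_ _ : Int
  unify Int ~ Int
  unify Int ~ Int
  unify Bool ~ Bool
  unify Bool ~ Bool
v : h
\v._ : h -> h
\w._ : i -> Bool
  unify h -> h ~ i -> Bool
  unify h ~ i
  unify i ~ Bool
  unify Bool -> Bool ~ Bool -> j
  unify Bool ~ Bool
  unify Bool ~ j
_ _ : Bool
  unify Bool ~ Bool
  unify Int ~ Int
let p : Bool
  unify Int ~ Int
  unify Bool ~ Bool
  unify Bool ~ Bool
  unify Bool ~ Bool
  unify Int ~ Int
  unify Int ~ Int
  unify Bool ~ Bool
  unify Bool ~ Bool
  unify Bool ~ Bool
  unify Int ~ Int
  unify Int ~ Int
  unify Int ~ Int
  unify Bool ~ Int
  FAIL: mismatch Bool ~ Int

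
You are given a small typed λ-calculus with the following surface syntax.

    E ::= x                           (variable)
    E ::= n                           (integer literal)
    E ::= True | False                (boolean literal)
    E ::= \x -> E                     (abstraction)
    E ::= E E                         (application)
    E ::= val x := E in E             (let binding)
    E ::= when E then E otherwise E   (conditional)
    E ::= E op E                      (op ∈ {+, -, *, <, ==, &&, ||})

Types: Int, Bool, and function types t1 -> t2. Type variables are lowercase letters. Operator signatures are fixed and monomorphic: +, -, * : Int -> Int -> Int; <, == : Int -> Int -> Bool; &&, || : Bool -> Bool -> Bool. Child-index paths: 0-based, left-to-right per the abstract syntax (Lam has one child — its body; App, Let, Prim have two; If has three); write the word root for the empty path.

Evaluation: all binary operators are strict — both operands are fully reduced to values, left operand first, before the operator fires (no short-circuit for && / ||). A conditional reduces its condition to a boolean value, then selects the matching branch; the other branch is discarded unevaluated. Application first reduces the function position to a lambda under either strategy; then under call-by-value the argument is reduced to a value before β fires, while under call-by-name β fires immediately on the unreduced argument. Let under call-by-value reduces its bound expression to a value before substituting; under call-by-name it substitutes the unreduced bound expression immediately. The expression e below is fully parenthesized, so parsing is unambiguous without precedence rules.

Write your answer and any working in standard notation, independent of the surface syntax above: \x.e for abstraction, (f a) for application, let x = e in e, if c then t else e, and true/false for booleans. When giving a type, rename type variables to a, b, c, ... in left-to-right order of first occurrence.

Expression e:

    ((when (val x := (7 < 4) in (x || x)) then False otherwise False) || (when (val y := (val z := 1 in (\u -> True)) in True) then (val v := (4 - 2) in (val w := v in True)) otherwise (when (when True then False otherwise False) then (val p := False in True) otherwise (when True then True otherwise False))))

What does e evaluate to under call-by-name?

Answer: true

Trace:
step 0: ((if (let x = (7 < 4) in (x || x)) then false else false) || (if (let y = (let z = 1 in (\u.true)) in true) then (let v = (4 - 2) in (let w = v in true)) else (if (if true then false else false) then (let p = false in true) else (if true then true else false))))
step 1: [let@0.0] ((if ((7 < 4) || (7 < 4)) then false else false) || (if (let y = (let z = 1 in (\u.true)) in true) then (let v = (4 - 2) in (let w = v in true)) else (if (if true then false else false) then (let p = false in true) else (if true then true else false))))
step 2: [delta@0.0.0] ((if (false || (7 < 4)) then false else false) || (if (let y = (let z = 1 in (\u.true)) in true) then (let v = (4 - 2) in (let w = v in true)) else (if (if true then false else false) then (let p = false in true) else (if true then true else false))))
step 3: [delta@0.0.1] ((if (false || false) then false else false) || (if (let y = (let z = 1 in (\u.true)) in true) then (let v = (4 - 2) in (let w = v in true)) else (if (if true then false else false) then (let p = false in true) else (if true then true else false))))
step 4: [delta@0.0] ((if false then false else false) || (if (let y = (let z = 1 in (\u.true)) in true) then (let v = (4 - 2) in (let w = v in true)) else (if (if true then false else false) then (let p = false in true) else (if true then true else false))))
step 5: [if@0] (false || (if (let y = (let z = 1 in (\u.true)) in true) then (let v = (4 - 2) in (let w = v in true)) else (if (if true then false else false) then (let p = false in true) else (if true then true else false))))
step 6: [let@1.0] (false || (if true then (let v = (4 - 2) in (let w = v in true)) else (if (if true then false else false) then (let p = false in true) else (if true then true else false))))
step 7: [if@1] (false || (let v = (4 - 2) in (let w = v in true)))
step 8: [let@1] (false || (let w = (4 - 2) in true))
step 9: [let@1] (false || true)
step 10: [delta@root] true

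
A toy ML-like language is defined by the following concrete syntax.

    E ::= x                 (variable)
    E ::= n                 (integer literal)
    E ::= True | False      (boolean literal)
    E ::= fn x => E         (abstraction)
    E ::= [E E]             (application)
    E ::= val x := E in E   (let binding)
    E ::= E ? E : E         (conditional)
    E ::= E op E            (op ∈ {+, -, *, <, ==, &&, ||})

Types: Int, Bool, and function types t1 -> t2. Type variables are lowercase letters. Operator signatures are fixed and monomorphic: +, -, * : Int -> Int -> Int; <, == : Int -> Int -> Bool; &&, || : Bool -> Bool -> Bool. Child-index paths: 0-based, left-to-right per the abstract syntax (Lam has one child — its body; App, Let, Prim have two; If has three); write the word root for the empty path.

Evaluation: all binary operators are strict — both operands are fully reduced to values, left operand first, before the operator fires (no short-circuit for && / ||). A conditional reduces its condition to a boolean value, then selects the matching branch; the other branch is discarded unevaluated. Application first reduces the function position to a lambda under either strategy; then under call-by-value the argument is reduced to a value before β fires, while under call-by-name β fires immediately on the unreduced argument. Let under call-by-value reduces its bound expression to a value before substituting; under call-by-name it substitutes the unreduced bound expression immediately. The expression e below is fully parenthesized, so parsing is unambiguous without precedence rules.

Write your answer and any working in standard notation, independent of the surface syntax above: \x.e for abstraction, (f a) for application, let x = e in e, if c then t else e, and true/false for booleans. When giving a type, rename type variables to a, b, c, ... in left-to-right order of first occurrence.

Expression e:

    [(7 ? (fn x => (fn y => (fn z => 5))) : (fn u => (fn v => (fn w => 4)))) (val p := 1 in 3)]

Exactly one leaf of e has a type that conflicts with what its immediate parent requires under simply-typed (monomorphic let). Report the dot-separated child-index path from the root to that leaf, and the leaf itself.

Answer: 0.0 : 7

Working:
  unify Int ~ Bool
  FAIL: mismatch Int ~ Bool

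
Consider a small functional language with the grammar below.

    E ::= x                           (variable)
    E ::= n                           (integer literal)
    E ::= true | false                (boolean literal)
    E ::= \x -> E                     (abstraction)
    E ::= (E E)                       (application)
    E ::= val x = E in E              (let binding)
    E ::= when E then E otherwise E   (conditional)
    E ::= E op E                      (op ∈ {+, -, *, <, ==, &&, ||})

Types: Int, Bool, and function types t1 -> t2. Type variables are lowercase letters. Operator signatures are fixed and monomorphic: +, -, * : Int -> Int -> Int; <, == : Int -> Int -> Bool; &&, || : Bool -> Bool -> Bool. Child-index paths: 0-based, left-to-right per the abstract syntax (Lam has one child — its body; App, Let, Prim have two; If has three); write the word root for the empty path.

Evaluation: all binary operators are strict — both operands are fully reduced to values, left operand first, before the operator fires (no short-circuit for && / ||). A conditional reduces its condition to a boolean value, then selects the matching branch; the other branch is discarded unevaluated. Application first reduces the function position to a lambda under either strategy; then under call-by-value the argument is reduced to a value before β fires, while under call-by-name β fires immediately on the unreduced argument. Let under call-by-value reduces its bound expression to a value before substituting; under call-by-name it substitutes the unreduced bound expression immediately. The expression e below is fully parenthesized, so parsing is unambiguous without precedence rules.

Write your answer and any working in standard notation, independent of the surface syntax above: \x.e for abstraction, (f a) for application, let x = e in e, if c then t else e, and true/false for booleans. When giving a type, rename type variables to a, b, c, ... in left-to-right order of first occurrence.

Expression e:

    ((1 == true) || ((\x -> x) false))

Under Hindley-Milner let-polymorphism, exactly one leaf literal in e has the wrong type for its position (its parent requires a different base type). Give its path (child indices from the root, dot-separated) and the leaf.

Working:
  unify Int ~ Int
  unify Bool ~ Int
  FAIL: mismatch Bool ~ Int

Answer: 0.1 : true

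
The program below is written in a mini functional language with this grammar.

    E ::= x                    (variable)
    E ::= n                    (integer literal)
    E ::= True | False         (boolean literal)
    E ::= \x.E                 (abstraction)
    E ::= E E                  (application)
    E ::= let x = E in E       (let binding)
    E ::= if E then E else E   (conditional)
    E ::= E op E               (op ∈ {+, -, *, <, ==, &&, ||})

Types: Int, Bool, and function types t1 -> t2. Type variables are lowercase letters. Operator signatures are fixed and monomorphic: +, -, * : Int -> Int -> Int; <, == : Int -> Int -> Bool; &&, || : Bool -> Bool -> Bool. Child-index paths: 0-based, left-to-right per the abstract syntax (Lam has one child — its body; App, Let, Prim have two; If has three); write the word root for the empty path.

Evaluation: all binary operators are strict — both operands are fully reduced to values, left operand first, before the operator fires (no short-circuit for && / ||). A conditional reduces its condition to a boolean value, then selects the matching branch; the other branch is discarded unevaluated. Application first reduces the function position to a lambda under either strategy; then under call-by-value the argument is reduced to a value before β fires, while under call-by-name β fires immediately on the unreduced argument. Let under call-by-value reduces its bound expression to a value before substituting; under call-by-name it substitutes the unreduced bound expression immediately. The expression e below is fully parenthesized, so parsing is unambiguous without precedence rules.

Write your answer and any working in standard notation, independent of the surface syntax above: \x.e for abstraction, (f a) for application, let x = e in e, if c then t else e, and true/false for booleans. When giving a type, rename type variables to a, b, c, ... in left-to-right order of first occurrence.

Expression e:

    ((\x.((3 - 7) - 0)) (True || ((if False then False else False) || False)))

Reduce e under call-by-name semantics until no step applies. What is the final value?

Derivation:
step 0: ((\x.((3 - 7) - 0)) (true || ((if false then false else false) || false)))
step 1: [beta@root] ((3 - 7) - 0)
step 2: [delta@0] (-4 - 0)
step 3: [delta@root] -4

Answer: -4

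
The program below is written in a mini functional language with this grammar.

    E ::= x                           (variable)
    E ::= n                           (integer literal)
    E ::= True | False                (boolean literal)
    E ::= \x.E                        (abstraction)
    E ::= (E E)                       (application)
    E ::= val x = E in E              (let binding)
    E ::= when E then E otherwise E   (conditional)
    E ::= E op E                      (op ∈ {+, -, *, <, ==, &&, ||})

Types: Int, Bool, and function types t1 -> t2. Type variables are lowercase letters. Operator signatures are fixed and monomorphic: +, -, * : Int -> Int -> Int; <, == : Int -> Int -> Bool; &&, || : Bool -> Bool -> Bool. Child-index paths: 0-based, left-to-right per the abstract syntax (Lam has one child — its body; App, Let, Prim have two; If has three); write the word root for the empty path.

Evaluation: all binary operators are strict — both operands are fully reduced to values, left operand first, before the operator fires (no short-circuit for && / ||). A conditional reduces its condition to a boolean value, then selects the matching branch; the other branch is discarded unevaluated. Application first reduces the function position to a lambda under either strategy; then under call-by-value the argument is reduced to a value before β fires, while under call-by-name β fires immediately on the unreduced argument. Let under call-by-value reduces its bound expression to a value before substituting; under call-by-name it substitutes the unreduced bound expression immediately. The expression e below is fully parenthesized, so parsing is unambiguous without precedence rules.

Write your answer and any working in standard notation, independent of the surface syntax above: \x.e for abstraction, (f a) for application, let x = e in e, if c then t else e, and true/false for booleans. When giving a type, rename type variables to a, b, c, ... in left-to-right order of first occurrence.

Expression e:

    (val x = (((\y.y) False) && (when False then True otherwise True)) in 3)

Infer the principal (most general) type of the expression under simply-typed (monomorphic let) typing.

Derivation:
y : a
\y._ : a -> a
  unify a -> a ~ Bool -> b
  unify a ~ Bool
  unify Bool ~ b
_ _ : Bool
  unify Bool ~ Bool
  unify Bool ~ Bool
  unify Bool ~ Bool
  unify Bool ~ Bool
let x : Bool

Answer: Int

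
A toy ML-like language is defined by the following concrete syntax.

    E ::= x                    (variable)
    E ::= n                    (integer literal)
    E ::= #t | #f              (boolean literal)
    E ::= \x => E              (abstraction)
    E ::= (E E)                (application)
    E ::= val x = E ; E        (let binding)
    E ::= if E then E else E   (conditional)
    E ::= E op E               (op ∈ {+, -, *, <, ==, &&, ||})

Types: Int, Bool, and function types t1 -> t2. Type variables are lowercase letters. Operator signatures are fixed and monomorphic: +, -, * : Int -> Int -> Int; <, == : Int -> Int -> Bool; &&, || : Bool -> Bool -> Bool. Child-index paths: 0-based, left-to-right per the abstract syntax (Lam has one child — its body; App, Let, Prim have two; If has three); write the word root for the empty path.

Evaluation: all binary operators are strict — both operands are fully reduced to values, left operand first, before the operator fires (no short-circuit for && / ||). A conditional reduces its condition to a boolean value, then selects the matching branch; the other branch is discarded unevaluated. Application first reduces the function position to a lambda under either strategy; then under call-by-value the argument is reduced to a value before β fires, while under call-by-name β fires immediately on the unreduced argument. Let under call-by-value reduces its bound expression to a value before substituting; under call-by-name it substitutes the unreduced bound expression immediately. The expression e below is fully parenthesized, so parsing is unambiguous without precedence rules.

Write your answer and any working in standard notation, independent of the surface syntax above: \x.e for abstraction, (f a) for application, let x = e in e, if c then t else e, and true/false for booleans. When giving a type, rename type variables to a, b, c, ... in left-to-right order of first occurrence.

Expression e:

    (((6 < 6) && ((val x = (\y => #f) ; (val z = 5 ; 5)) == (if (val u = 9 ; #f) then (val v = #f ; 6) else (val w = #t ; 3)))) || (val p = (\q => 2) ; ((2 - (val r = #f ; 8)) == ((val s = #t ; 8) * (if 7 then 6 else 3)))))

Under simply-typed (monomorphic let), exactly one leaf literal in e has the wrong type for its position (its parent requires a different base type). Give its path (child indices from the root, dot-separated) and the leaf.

Working:
  unify Int ~ Int
  unify Int ~ Int
  unify Bool ~ Bool
\y._ : a -> Bool
let x : a -> Bool
let z : Int
  unify Int ~ Int
let u : Int
  unify Bool ~ Bool
let v : Bool
let w : Bool
  unify Int ~ Int
  unify Int ~ Int
  unify Bool ~ Bool
  unify Bool ~ Bool
\q._ : b -> Int
let p : b -> Int
  unify Int ~ Int
let r : Bool
  unify Int ~ Int
  unify Int ~ Int
let s : Bool
  unify Int ~ Int
  unify Int ~ Bool
  FAIL: mismatch Int ~ Bool

Answer: 1.1.1.1.0 : 7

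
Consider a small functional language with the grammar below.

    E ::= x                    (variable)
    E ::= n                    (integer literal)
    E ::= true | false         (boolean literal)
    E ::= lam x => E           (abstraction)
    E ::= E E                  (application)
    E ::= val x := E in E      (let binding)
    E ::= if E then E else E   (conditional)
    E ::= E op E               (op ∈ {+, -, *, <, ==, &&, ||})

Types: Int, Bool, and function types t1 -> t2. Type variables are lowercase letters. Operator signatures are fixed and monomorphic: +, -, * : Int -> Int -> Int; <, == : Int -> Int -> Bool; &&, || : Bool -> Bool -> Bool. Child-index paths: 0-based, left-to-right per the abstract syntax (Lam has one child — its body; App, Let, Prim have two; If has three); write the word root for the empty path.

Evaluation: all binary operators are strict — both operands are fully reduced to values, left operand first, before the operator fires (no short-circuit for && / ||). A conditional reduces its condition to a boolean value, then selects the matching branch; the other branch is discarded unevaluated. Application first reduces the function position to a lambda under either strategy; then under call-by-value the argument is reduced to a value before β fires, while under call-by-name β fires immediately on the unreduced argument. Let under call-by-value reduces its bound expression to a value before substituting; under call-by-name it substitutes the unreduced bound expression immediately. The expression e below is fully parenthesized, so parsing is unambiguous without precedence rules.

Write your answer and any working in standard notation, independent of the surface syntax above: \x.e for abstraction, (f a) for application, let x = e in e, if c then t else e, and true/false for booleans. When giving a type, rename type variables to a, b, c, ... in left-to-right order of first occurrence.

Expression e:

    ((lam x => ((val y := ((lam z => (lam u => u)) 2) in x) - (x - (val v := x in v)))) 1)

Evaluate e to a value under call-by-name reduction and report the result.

Answer: 1

Derivation:
step 0: ((\x.((let y = ((\z.(\u.u)) 2) in x) - (x - (let v = x in v)))) 1)
step 1: [beta@root] ((let y = ((\z.(\u.u)) 2) in 1) - (1 - (let v = 1 in v)))
step 2: [let@0] (1 - (1 - (let v = 1 in v)))
step 3: [let@1.1] (1 - (1 - 1))
step 4: [delta@1] (1 - 0)
step 5: [delta@root] 1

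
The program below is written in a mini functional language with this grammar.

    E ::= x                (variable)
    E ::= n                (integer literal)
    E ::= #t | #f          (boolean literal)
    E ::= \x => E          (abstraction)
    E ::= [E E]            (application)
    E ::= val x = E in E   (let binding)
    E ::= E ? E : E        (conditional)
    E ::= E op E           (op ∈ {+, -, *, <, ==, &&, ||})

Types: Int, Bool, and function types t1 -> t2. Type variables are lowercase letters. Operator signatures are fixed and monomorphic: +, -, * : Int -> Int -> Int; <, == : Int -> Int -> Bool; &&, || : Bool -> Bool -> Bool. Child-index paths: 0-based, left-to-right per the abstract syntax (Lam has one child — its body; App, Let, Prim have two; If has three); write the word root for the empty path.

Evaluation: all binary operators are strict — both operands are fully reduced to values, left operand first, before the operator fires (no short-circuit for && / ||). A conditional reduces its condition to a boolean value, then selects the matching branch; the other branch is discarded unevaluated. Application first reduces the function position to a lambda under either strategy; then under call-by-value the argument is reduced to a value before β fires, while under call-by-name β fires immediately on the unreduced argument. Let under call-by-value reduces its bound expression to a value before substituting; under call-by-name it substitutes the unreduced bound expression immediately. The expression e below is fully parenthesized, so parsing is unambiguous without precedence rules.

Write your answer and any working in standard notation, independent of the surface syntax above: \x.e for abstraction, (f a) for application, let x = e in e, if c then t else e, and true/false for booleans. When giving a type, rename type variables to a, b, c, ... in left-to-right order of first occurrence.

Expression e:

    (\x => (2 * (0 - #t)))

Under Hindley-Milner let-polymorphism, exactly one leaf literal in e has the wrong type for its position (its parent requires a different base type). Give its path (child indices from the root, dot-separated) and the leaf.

Trace:
  unify Int ~ Int
  unify Int ~ Int
  unify Bool ~ Int
  FAIL: mismatch Bool ~ Int

Answer: 0.1.1 : true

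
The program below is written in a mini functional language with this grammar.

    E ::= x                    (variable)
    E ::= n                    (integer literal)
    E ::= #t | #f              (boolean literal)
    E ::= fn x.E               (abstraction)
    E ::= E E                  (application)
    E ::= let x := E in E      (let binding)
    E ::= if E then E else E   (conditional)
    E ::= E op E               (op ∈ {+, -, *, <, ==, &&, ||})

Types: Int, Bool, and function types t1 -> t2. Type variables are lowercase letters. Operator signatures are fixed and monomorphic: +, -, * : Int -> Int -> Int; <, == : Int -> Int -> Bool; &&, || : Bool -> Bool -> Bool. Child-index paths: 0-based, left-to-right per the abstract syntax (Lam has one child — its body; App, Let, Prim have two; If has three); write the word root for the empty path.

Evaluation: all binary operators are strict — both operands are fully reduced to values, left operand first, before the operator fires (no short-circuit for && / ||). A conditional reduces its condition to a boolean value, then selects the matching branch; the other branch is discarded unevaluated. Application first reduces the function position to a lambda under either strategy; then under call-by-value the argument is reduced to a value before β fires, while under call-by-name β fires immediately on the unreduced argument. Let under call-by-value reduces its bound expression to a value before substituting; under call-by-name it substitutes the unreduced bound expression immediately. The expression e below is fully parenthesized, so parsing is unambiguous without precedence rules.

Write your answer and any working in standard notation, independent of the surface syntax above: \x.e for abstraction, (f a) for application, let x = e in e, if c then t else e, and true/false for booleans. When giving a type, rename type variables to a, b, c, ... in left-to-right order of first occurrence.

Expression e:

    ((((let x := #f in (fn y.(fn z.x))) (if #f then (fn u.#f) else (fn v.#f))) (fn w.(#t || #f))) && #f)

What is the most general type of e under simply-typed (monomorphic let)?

Trace:
let x : Bool
x : Bool
\z._ : b -> Bool
\y._ : a -> b -> Bool
  unify Bool ~ Bool
\u._ : c -> Bool
\v._ : d -> Bool
  unify c -> Bool ~ d -> Bool
  unify c ~ d
  unify Bool ~ Bool
  unify a -> b -> Bool ~ (d -> Bool) -> e
  unify a ~ d -> Bool
  unify b -> Bool ~ e
_ _ : b -> Bool
  unify Bool ~ Bool
  unify Bool ~ Bool
\w._ : f -> Bool
  unify b -> Bool ~ (f -> Bool) -> g
  unify b ~ f -> Bool
  unify Bool ~ g
_ _ : Bool
  unify Bool ~ Bool
  unify Bool ~ Bool

Answer: Bool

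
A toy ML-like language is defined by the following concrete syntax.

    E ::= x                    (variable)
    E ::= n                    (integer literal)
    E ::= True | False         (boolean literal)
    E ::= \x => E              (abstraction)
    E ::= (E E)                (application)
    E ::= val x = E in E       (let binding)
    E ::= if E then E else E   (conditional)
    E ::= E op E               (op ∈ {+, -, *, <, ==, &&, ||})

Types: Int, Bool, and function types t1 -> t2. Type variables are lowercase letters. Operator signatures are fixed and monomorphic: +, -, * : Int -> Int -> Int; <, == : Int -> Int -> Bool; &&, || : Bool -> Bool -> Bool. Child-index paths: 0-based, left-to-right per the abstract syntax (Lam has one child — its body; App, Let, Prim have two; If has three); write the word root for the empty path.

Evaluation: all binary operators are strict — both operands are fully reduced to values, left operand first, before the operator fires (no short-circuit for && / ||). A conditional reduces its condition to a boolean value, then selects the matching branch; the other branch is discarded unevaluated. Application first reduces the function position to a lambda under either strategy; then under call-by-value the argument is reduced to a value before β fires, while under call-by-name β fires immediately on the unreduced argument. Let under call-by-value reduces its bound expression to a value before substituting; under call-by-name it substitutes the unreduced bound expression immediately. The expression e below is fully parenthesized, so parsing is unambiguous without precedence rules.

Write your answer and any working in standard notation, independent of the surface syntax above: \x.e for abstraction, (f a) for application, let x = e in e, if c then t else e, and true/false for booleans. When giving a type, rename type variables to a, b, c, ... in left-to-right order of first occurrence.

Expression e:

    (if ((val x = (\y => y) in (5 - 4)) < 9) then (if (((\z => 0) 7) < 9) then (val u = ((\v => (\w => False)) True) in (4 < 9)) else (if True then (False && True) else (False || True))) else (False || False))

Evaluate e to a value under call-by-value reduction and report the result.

Working:
step 0: (if ((let x = (\y.y) in (5 - 4)) < 9) then (if (((\z.0) 7) < 9) then (let u = ((\v.(\w.false)) true) in (4 < 9)) else (if true then (false && true) else (false || true))) else (false || false))
step 1: [let@0.0] (if ((5 - 4) < 9) then (if (((\z.0) 7) < 9) then (let u = ((\v.(\w.false)) true) in (4 < 9)) else (if true then (false && true) else (false || true))) else (false || false))
step 2: [delta@0.0] (if (1 < 9) then (if (((\z.0) 7) < 9) then (let u = ((\v.(\w.false)) true) in (4 < 9)) else (if true then (false && true) else (false || true))) else (false || false))
step 3: [delta@0] (if true then (if (((\z.0) 7) < 9) then (let u = ((\v.(\w.false)) true) in (4 < 9)) else (if true then (false && true) else (false || true))) else (false || false))
step 4: [if@root] (if (((\z.0) 7) < 9) then (let u = ((\v.(\w.false)) true) in (4 < 9)) else (if true then (false && true) else (false || true)))
step 5: [beta@0.0] (if (0 < 9) then (let u = ((\v.(\w.false)) true) in (4 < 9)) else (if true then (false && true) else (false || true)))
step 6: [delta@0] (if true then (let u = ((\v.(\w.false)) true) in (4 < 9)) else (if true then (false && true) else (false || true)))
step 7: [if@root] (let u = ((\v.(\w.false)) true) in (4 < 9))
step 8: [beta@0] (let u = (\w.false) in (4 < 9))
step 9: [let@root] (4 < 9)
step 10: [delta@root] true

Answer: true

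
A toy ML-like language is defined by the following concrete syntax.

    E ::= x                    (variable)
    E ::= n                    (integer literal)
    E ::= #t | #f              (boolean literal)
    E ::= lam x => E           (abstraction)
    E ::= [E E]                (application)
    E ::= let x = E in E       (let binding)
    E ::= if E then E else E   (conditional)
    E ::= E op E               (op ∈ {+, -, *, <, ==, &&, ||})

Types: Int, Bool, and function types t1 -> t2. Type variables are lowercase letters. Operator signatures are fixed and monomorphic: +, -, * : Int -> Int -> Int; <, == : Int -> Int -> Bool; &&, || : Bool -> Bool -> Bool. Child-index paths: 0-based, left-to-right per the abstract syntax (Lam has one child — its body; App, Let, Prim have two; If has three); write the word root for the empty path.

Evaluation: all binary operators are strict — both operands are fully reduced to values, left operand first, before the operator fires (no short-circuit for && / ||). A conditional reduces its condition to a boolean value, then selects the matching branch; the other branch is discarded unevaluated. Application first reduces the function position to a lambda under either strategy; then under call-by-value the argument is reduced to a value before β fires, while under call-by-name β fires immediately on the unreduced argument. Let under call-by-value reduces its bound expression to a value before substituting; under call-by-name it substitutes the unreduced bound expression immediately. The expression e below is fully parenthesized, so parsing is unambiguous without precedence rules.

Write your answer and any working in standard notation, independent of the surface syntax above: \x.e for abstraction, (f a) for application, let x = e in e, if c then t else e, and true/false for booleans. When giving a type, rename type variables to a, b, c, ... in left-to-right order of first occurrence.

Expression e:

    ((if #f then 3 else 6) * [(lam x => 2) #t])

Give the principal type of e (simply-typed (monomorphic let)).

Trace:
  unify Bool ~ Bool
  unify Int ~ Int
  unify Int ~ Int
\x._ : a -> Int
  unify a -> Int ~ Bool -> b
  unify a ~ Bool
  unify Int ~ b
_ _ : Int
  unify Int ~ Int

Answer: Int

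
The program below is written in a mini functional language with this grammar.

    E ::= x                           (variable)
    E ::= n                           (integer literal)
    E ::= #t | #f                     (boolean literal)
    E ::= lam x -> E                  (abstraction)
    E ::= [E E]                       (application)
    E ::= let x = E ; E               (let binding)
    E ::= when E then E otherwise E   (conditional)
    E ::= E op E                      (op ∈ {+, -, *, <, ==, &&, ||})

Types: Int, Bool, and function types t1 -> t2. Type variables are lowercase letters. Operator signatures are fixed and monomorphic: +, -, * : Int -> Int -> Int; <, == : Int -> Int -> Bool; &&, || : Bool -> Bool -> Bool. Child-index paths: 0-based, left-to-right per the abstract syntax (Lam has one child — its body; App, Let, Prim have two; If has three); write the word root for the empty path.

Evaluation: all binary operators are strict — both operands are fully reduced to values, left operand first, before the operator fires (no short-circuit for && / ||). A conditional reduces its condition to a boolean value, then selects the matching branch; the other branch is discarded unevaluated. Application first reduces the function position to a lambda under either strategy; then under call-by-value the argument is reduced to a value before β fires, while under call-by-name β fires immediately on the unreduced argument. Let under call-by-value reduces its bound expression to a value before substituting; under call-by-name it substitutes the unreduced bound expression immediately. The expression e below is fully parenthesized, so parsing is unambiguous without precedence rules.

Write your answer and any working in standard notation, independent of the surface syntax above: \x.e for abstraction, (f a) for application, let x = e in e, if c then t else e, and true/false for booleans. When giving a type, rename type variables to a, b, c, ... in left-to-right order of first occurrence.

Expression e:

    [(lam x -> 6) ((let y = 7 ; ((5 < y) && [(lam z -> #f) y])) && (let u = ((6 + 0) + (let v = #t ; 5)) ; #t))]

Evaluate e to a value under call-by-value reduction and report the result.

Answer: 6

Derivation:
step 0: ((\x.6) ((let y = 7 in ((5 < y) && ((\z.false) y))) && (let u = ((6 + 0) + (let v = true in 5)) in true)))
step 1: [let@1.0] ((\x.6) (((5 < 7) && ((\z.false) 7)) && (let u = ((6 + 0) + (let v = true in 5)) in true)))
step 2: [delta@1.0.0] ((\x.6) ((true && ((\z.false) 7)) && (let u = ((6 + 0) + (let v = true in 5)) in true)))
step 3: [beta@1.0.1] ((\x.6) ((true && false) && (let u = ((6 + 0) + (let v = true in 5)) in true)))
step 4: [delta@1.0] ((\x.6) (false && (let u = ((6 + 0) + (let v = true in 5)) in true)))
step 5: [delta@1.1.0.0] ((\x.6) (false && (let u = (6 + (let v = true in 5)) in true)))
step 6: [let@1.1.0.1] ((\x.6) (false && (let u = (6 + 5) in true)))
step 7: [delta@1.1.0] ((\x.6) (false && (let u = 11 in true)))
step 8: [let@1.1] ((\x.6) (false && true))
step 9: [delta@1] ((\x.6) false)
step 10: [beta@root] 6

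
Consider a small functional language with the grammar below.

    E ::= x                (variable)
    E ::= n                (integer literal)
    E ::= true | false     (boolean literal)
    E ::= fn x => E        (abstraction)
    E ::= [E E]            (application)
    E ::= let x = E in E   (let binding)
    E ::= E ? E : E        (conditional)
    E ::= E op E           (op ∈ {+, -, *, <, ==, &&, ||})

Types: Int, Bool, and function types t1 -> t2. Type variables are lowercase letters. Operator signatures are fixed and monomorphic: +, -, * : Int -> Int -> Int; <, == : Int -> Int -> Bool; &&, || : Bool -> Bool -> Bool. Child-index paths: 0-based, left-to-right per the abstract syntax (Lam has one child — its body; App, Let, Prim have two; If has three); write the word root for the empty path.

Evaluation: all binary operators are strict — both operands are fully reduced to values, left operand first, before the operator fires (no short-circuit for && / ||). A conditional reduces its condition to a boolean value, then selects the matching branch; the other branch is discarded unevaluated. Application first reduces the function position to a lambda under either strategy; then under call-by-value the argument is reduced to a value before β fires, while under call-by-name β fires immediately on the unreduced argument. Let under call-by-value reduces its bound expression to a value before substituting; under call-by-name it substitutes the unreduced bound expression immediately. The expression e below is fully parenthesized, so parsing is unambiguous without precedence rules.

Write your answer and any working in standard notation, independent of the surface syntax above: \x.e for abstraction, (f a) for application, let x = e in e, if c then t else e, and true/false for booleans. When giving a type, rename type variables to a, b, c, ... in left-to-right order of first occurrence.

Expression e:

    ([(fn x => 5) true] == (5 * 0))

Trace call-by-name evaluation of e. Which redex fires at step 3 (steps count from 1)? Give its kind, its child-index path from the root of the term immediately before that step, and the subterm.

Answer: delta at root : (5 == 0)

Working:
step 0: (((\x.5) true) == (5 * 0))
step 1: [beta@0] (5 == (5 * 0))
step 2: [delta@1] (5 == 0)
step 3: [delta@root] false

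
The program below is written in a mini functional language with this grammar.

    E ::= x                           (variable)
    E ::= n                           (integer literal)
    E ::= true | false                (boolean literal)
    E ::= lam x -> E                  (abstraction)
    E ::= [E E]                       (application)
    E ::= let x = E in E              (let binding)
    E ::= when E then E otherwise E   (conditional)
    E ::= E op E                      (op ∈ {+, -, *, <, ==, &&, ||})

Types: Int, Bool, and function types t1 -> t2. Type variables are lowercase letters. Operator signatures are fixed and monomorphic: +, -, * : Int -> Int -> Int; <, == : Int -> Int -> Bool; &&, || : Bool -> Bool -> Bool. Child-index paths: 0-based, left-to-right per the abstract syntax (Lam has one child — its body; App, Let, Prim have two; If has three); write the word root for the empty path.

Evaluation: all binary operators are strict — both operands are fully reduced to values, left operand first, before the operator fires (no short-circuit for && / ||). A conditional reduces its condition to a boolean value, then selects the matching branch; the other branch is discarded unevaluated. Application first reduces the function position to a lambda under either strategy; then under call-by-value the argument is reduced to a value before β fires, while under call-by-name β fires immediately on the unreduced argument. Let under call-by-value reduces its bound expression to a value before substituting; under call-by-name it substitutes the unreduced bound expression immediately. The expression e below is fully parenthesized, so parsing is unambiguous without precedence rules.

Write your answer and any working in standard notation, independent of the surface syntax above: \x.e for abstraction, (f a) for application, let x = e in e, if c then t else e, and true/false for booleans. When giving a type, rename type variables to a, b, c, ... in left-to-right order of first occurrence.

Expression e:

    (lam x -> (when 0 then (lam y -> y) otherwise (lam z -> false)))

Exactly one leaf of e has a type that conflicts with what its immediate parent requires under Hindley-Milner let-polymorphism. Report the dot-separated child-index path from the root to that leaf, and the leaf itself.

Trace:
  unify Int ~ Bool
  FAIL: mismatch Int ~ Bool

Answer: 0.0 : 0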